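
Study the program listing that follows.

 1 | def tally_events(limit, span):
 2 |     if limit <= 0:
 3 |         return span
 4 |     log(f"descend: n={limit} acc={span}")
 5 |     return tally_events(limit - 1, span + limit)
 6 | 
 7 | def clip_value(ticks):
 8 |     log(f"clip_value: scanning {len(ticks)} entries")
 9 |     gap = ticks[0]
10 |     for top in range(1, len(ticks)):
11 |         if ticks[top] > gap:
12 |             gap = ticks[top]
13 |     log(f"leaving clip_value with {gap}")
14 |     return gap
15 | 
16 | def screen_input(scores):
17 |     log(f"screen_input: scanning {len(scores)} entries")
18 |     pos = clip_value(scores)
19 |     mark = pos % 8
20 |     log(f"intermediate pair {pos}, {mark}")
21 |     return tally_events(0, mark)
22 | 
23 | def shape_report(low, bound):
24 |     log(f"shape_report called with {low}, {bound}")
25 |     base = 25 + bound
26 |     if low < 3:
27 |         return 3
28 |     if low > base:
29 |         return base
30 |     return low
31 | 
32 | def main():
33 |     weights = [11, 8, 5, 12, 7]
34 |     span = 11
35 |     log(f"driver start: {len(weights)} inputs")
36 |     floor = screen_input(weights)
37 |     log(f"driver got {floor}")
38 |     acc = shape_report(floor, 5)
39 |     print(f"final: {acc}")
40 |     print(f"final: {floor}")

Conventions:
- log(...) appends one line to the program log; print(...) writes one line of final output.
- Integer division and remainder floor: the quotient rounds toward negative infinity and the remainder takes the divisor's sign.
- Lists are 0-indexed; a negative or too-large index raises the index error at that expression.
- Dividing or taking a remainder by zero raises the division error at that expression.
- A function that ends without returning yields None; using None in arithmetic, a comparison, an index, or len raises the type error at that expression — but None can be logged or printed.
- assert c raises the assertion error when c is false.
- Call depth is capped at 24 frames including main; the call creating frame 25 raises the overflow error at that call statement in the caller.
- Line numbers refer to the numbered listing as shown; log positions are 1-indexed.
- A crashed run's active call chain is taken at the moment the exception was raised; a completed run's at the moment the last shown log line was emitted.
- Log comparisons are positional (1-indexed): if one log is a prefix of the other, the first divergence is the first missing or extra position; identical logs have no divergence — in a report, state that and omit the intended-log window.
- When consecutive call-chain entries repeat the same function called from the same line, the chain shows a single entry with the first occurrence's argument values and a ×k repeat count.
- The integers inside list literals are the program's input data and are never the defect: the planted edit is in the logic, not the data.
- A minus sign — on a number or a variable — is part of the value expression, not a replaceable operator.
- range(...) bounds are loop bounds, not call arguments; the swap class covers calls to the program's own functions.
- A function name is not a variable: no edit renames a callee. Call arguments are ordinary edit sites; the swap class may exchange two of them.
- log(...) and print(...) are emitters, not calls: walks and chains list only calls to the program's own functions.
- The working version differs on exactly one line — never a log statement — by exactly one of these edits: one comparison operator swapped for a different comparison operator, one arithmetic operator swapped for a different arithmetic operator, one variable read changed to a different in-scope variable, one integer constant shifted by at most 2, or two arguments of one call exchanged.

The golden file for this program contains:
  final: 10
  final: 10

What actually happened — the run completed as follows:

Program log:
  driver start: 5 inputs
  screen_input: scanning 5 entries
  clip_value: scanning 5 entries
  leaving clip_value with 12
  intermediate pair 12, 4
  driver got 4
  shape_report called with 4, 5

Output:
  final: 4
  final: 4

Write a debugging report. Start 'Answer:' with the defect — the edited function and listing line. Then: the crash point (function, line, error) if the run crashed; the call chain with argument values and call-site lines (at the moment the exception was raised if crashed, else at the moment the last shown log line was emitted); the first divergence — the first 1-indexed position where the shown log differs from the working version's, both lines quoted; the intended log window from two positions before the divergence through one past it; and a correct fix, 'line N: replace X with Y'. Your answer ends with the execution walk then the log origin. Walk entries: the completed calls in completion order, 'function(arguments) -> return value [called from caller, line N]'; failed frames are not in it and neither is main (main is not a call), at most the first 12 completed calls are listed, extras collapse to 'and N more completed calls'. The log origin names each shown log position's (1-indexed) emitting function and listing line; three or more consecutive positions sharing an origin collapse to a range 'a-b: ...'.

Answer: the defect is in screen_input at line 21.
The tell: Everything matches until log position 6, which reads 'driver got 4' in place of 'descend: n=4 acc=0'.
Call chain: main -> shape_report(4, 5) (called at line 38).
First divergence: at position 6 the run shows 'driver got 4' where the working version logs 'descend: n=4 acc=0'.
Intended log window:
  4: leaving clip_value with 12
  5: intermediate pair 12, 4
  6: descend: n=4 acc=0
  7: descend: n=3 acc=4
Execution walk:
  clip_value([11, 8, 5, 12, 7]) -> 12  [called from screen_input, line 18]
  tally_events(0, 4) -> 4  [called from screen_input, line 21]
  screen_input([11, 8, 5, 12, 7]) -> 4  [called from main, line 36]
  shape_report(4, 5) -> 4  [called from main, line 38]
Log line origins:
  1: emitted by main (line 35)
  2: emitted by screen_input (line 17)
  3: emitted by clip_value (line 8)
  4: emitted by clip_value (line 13)
  5: emitted by screen_input (line 20)
  6: emitted by main (line 37)
  7: emitted by shape_report (line 24)
A correct fix: line 21: replace `tally_events(0, mark)` with `tally_events(mark, 0)`.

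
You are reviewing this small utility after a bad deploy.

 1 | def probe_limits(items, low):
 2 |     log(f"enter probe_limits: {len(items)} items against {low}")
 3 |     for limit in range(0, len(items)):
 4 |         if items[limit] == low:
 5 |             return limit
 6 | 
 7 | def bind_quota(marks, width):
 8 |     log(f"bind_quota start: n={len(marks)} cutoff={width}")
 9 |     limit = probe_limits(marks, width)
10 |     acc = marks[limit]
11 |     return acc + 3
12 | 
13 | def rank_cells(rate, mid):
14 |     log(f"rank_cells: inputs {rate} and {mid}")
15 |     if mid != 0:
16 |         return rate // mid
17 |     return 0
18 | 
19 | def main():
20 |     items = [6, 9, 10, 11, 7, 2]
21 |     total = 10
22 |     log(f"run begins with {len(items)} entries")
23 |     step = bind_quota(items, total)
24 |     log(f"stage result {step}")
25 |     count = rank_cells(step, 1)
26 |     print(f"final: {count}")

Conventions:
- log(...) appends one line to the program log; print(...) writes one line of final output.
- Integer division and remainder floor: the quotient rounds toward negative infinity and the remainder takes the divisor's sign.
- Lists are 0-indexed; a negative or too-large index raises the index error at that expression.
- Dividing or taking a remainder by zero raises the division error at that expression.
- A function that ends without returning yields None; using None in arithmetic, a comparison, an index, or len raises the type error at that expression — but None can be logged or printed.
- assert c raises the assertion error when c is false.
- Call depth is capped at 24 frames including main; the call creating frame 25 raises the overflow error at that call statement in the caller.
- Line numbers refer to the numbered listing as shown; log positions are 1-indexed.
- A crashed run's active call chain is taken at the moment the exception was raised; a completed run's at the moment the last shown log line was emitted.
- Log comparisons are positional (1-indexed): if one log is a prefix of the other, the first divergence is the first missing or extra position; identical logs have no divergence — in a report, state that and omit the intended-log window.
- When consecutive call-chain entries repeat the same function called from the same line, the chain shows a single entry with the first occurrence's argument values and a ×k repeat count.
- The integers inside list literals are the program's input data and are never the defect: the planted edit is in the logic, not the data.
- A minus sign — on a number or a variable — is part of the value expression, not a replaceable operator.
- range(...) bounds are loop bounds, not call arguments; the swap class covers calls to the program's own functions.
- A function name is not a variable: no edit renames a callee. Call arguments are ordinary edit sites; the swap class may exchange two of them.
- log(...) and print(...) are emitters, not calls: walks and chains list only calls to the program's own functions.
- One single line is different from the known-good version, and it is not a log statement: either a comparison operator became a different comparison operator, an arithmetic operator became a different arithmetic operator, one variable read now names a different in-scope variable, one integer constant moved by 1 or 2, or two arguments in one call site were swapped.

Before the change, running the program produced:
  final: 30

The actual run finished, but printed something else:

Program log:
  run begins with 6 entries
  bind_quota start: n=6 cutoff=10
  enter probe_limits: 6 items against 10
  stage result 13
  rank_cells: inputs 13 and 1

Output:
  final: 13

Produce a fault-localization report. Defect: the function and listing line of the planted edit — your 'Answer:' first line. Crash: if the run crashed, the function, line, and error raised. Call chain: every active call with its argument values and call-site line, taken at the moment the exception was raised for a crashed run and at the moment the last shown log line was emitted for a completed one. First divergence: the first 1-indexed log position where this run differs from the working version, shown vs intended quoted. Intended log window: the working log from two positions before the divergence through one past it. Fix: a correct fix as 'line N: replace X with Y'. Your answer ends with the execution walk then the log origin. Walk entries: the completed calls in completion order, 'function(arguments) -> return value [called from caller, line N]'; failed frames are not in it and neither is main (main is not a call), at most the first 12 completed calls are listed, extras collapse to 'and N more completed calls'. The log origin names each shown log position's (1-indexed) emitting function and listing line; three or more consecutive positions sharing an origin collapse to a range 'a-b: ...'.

Answer: the defect is in bind_quota at line 11.
Core observation: Position 4 is the first bad log line: 'stage result 13' should read 'stage result 30'.
Call chain: main -> rank_cells(13, 1) (called at line 25).
First divergence: position 4; shown 'stage result 13' vs intended 'stage result 30'.
Intended log window:
  2: bind_quota start: n=6 cutoff=10
  3: enter probe_limits: 6 items against 10
  4: stage result 30
  5: rank_cells: inputs 30 and 1
Execution walk:
  probe_limits([6, 9, 10, 11, 7, 2], 10) -> 2  [called from bind_quota, line 9]
  bind_quota([6, 9, 10, 11, 7, 2], 10) -> 13  [called from main, line 23]
  rank_cells(13, 1) -> 13  [called from main, line 25]
Origin of each log line:
  1: from main, line 22
  2: from bind_quota, line 8
  3: from probe_limits, line 2
  4: from main, line 24
  5: from rank_cells, line 14
A correct fix: line 11: replace `+` with `*`.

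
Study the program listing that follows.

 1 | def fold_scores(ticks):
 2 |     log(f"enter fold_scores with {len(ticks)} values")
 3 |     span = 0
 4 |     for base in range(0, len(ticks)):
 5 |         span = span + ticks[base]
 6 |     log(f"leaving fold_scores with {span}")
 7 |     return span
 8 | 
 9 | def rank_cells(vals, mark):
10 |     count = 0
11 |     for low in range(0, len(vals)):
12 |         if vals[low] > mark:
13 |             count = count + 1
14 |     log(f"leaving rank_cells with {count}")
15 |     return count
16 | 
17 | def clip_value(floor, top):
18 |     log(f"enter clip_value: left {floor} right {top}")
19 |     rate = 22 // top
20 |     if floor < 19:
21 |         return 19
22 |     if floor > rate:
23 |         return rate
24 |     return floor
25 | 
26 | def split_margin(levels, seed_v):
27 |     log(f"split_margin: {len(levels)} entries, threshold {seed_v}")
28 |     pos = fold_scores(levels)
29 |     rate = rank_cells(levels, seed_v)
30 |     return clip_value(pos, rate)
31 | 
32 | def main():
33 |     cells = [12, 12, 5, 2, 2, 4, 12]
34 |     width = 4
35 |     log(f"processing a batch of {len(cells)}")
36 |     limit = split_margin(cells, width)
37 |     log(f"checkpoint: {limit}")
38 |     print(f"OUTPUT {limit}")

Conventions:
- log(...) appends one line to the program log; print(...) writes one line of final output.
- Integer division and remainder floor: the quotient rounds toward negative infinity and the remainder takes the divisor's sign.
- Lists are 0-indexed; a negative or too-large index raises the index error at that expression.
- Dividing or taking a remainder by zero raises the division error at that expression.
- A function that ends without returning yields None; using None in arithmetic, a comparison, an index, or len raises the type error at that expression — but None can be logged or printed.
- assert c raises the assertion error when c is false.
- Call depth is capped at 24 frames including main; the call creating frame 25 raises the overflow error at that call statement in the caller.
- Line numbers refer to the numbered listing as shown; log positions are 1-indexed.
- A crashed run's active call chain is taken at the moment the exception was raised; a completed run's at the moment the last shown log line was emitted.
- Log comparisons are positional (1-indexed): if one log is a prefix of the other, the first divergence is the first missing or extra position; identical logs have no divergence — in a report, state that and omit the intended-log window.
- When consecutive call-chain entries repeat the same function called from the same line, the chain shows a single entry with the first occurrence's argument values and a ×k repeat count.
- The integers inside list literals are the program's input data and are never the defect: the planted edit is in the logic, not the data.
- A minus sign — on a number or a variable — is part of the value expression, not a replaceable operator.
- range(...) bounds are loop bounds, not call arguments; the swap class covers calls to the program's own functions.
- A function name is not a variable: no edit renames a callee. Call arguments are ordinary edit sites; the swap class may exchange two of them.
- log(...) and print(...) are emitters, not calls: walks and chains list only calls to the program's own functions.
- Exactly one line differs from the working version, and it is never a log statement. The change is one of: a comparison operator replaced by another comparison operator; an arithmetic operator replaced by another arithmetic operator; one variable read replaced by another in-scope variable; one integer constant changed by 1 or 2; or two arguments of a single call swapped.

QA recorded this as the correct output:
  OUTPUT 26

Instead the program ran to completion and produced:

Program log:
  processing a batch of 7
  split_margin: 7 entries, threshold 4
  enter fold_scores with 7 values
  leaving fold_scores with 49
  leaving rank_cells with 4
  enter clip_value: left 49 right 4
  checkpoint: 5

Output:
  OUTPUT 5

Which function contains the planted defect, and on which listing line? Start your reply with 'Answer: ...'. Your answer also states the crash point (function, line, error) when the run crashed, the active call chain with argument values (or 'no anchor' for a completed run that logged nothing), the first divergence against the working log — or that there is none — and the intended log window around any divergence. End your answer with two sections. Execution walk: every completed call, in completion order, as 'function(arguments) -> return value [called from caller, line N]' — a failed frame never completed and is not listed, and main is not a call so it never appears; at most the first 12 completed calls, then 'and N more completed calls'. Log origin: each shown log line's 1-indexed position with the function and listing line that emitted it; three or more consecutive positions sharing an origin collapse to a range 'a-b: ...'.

Answer: the defect is in clip_value at line 19.
Key observation: Log line 7 is where behavior first shows: 'checkpoint: 5' appears instead of 'checkpoint: 26'.
Call chain: main.
First divergence: position 7; shown 'checkpoint: 5' vs intended 'checkpoint: 26'.
Intended log window:
  5: leaving rank_cells with 4
  6: enter clip_value: left 49 right 4
  7: checkpoint: 26
Execution walk:
  fold_scores([12, 12, 5, 2, 2, 4, 12]) -> 49  [called from split_margin, line 28]
  rank_cells([12, 12, 5, 2, 2, 4, 12], 4) -> 4  [called from split_margin, line 29]
  clip_value(49, 4) -> 5  [called from split_margin, line 30]
  split_margin([12, 12, 5, 2, 2, 4, 12], 4) -> 5  [called from main, line 36]
Log line origins:
  1: emitted by main (line 35)
  2: emitted by split_margin (line 27)
  3: emitted by fold_scores (line 2)
  4: emitted by fold_scores (line 6)
  5: emitted by rank_cells (line 14)
  6: emitted by clip_value (line 18)
  7: emitted by main (line 37)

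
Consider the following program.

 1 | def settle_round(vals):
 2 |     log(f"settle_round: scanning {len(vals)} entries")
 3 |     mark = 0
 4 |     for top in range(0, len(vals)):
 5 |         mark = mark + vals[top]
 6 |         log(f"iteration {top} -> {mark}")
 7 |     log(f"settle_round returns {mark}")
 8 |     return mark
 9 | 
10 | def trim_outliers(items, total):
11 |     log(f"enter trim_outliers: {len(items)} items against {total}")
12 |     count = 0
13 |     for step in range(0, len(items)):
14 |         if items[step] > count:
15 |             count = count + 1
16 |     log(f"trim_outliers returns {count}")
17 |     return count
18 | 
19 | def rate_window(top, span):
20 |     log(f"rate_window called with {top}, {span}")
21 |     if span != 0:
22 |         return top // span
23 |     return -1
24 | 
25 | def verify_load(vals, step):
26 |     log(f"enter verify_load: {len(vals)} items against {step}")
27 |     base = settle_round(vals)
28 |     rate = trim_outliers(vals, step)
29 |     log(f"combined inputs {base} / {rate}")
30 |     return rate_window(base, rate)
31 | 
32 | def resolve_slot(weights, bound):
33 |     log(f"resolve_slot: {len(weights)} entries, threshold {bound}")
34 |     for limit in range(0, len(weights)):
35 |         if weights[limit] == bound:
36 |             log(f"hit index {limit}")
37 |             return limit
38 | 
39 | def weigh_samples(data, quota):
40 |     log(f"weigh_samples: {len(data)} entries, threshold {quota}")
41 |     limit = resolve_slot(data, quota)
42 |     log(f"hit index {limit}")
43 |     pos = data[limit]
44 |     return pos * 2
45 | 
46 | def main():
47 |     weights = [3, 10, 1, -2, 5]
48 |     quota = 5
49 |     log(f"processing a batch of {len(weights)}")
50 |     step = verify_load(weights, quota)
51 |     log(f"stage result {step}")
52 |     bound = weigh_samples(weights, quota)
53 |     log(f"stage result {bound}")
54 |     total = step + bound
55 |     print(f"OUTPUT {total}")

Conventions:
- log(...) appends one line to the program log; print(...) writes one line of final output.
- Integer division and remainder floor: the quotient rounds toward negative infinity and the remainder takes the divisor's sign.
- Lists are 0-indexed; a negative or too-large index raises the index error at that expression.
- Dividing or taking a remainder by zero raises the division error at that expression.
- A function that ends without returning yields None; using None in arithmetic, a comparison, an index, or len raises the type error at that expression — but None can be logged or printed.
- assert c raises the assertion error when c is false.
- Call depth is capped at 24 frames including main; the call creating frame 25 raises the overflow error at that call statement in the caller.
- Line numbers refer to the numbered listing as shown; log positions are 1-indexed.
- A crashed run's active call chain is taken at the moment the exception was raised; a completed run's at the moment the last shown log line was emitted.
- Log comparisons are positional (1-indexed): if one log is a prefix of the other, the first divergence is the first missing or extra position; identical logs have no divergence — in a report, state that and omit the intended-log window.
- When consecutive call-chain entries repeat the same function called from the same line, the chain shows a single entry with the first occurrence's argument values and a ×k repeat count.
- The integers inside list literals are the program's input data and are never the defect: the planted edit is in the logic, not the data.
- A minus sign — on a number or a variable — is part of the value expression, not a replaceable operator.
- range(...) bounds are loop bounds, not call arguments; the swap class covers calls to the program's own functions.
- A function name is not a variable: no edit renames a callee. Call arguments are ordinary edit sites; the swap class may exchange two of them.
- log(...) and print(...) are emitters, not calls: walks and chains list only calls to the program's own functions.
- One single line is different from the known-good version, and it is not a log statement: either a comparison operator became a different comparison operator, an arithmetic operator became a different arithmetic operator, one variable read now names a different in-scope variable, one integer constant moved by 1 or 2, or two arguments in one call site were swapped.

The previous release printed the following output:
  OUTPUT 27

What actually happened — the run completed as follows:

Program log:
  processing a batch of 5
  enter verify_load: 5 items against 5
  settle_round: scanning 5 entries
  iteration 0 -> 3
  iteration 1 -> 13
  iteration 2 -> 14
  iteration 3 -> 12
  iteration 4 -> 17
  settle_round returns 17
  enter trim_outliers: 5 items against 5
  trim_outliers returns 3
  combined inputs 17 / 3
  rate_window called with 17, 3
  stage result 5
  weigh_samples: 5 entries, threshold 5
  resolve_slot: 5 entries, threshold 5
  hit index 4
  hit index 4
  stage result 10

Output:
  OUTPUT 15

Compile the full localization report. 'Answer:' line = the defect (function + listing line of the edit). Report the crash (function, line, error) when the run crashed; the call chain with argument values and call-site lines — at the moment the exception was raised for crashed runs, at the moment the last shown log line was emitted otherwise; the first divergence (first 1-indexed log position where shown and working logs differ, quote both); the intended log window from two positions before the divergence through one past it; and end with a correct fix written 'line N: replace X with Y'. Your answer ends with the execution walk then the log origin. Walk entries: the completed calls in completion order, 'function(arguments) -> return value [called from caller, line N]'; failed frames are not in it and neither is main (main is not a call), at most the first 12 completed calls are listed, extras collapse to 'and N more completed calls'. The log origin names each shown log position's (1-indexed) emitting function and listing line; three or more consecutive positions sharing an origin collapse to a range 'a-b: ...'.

Answer: the defect is in trim_outliers at line 14.
Key observation: Position 11 is the first bad log line: 'trim_outliers returns 3' should read 'trim_outliers returns 1'.
Call chain: main.
First divergence: position 11 — the shown line 'trim_outliers returns 3' should read 'trim_outliers returns 1'.
Intended log window:
  9: settle_round returns 17
  10: enter trim_outliers: 5 items against 5
  11: trim_outliers returns 1
  12: combined inputs 17 / 1
Execution walk:
  settle_round([3, 10, 1, -2, 5]) -> 17  [called from verify_load, line 27]
  trim_outliers([3, 10, 1, -2, 5], 5) -> 3  [called from verify_load, line 28]
  rate_window(17, 3) -> 5  [called from verify_load, line 30]
  verify_load([3, 10, 1, -2, 5], 5) -> 5  [called from main, line 50]
  resolve_slot([3, 10, 1, -2, 5], 5) -> 4  [called from weigh_samples, line 41]
  weigh_samples([3, 10, 1, -2, 5], 5) -> 10  [called from main, line 52]
Origin of each log line:
  1: emitted by main (line 49)
  2: emitted by verify_load (line 26)
  3: emitted by settle_round (line 2)
  4-8: emitted by settle_round (line 6)
  9: emitted by settle_round (line 7)
  10: emitted by trim_outliers (line 11)
  11: emitted by trim_outliers (line 16)
  12: emitted by verify_load (line 29)
  13: emitted by rate_window (line 20)
  14: emitted by main (line 51)
  15: emitted by weigh_samples (line 40)
  16: emitted by resolve_slot (line 33)
  17: emitted by resolve_slot (line 36)
  18: emitted by weigh_samples (line 42)
  19: emitted by main (line 53)
A correct fix: line 14: replace `count` with `total`.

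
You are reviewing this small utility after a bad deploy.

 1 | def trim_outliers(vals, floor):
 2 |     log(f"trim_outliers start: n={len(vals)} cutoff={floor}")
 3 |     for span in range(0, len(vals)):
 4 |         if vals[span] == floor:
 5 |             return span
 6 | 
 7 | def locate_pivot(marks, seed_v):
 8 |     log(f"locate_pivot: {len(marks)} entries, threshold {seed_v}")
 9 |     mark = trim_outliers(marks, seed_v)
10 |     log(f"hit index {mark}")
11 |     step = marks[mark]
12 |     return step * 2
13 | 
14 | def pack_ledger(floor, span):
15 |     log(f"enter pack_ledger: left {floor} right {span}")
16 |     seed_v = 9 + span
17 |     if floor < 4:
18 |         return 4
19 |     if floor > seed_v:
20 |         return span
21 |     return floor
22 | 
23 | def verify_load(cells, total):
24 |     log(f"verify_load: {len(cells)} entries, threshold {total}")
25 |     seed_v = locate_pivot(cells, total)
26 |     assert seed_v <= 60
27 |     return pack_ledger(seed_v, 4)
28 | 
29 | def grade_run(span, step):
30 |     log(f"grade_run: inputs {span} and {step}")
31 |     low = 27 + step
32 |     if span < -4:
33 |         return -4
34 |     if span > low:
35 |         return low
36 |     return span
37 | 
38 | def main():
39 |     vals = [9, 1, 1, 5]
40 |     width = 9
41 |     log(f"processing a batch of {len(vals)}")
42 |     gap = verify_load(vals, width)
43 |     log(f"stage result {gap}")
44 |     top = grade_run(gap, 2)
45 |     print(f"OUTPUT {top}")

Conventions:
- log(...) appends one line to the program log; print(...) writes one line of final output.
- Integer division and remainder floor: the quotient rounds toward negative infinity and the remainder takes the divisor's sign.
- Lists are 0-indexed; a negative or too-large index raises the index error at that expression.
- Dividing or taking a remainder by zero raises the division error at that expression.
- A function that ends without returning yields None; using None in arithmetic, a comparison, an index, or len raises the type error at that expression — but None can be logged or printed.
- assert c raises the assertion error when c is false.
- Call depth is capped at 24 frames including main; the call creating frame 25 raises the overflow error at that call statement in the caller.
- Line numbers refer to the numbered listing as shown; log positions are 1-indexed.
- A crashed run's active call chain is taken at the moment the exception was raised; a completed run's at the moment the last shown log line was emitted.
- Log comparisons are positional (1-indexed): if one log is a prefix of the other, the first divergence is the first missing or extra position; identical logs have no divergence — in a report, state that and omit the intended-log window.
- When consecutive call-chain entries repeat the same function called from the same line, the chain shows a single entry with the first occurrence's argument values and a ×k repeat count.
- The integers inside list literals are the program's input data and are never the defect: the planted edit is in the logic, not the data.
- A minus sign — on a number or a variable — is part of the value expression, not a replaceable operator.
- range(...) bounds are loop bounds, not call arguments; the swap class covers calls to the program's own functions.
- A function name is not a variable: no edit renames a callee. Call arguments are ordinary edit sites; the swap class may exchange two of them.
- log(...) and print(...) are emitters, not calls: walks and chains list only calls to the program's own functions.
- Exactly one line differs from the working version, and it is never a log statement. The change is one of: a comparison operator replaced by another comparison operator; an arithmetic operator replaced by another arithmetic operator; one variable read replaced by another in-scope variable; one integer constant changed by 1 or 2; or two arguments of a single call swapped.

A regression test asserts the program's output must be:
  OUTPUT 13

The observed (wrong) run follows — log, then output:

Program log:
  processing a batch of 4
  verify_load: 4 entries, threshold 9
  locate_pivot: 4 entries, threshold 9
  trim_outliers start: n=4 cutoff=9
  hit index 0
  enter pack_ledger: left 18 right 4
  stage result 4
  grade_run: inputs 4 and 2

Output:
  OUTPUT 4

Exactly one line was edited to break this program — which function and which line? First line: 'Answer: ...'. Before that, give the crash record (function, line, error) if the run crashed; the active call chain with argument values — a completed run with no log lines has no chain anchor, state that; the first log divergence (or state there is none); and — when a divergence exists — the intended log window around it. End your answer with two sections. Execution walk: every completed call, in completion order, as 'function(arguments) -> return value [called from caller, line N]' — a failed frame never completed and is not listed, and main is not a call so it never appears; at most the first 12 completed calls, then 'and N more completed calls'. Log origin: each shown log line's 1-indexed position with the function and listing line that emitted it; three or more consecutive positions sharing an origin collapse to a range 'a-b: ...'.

Answer: the defect is in pack_ledger at line 20.
Core observation: Position 7 is the first bad log line: 'stage result 4' should read 'stage result 13'.
Call chain: main -> grade_run(4, 2) (called at line 44).
First divergence: position 7; shown 'stage result 4' vs intended 'stage result 13'.
Intended log window:
  5: hit index 0
  6: enter pack_ledger: left 18 right 4
  7: stage result 13
  8: grade_run: inputs 13 and 2
Execution walk:
  trim_outliers([9, 1, 1, 5], 9) -> 0  [called from locate_pivot, line 9]
  locate_pivot([9, 1, 1, 5], 9) -> 18  [called from verify_load, line 25]
  pack_ledger(18, 4) -> 4  [called from verify_load, line 27]
  verify_load([9, 1, 1, 5], 9) -> 4  [called from main, line 42]
  grade_run(4, 2) -> 4  [called from main, line 44]
Log origins:
  1: emitted by main (line 41)
  2: emitted by verify_load (line 24)
  3: emitted by locate_pivot (line 8)
  4: emitted by trim_outliers (line 2)
  5: emitted by locate_pivot (line 10)
  6: emitted by pack_ledger (line 15)
  7: emitted by main (line 43)
  8: emitted by grade_run (line 30)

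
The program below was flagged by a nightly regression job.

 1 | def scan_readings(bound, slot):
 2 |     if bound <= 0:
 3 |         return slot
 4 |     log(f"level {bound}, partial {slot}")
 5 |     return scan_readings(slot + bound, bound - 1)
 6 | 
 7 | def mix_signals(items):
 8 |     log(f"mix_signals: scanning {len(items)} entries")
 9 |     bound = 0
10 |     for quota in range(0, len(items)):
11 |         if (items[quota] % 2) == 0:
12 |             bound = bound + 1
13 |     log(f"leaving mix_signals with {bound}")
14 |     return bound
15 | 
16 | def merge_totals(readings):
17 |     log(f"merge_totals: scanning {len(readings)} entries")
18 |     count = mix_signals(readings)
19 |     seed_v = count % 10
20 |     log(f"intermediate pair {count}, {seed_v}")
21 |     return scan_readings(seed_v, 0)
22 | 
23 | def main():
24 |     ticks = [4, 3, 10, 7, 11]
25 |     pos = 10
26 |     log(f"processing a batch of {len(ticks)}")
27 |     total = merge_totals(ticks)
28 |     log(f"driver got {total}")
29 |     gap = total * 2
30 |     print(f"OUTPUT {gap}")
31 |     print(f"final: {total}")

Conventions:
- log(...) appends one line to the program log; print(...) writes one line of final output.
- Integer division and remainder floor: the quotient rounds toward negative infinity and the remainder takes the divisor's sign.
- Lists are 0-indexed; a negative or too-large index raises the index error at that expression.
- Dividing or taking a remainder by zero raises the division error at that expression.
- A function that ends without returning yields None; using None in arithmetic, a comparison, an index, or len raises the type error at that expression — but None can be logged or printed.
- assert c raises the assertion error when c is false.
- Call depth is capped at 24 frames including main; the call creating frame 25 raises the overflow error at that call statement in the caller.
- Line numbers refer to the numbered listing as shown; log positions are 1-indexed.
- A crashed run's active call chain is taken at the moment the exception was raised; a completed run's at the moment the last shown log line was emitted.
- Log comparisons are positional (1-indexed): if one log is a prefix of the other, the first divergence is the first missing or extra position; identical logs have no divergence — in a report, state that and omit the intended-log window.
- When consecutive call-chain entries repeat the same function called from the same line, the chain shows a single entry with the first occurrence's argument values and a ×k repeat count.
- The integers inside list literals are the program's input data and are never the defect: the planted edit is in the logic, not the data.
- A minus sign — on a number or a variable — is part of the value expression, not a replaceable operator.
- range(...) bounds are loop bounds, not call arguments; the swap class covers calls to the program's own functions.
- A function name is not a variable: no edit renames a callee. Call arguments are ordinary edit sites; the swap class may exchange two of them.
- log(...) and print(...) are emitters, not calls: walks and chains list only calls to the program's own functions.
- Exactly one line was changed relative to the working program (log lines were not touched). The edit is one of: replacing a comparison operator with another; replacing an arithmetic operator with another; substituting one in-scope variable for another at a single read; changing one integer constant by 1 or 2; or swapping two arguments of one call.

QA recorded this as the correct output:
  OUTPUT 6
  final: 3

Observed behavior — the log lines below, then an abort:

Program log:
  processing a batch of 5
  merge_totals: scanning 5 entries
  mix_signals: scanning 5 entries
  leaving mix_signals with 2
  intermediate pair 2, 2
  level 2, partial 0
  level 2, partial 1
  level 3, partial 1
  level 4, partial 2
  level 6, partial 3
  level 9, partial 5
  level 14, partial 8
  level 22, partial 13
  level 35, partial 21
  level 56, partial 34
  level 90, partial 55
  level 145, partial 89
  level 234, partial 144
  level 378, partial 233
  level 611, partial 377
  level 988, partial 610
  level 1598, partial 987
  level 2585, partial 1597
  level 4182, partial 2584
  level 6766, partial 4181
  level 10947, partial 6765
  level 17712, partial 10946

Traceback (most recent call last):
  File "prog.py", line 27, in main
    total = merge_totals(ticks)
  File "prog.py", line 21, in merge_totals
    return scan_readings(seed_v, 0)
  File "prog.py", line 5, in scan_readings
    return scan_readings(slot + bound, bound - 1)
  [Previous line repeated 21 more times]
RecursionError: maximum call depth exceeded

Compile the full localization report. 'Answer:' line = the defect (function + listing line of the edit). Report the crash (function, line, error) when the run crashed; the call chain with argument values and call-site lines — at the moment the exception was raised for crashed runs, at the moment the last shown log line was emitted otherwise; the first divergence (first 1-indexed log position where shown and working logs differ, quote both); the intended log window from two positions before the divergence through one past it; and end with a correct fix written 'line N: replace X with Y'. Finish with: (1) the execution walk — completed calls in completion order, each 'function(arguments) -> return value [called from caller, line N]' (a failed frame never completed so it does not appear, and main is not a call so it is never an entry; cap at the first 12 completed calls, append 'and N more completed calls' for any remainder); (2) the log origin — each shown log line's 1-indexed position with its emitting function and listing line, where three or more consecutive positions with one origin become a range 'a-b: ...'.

Answer: the defect is in scan_readings at line 5.
Key fact: Everything matches until log position 7, which reads 'level 2, partial 1' in place of 'level 1, partial 2'.
Crash: scan_readings, line 5, RecursionError.
Call chain: main -> merge_totals([4, 3, 10, 7, 11]) (called at line 27) -> scan_readings(2, 0) (called at line 21) -> scan_readings(2, 1) (called at line 5) ×21.
First divergence: position 7; shown 'level 2, partial 1' vs intended 'level 1, partial 2'.
Intended log window:
  5: intermediate pair 2, 2
  6: level 2, partial 0
  7: level 1, partial 2
  8: driver got 3
Execution walk:
  mix_signals([4, 3, 10, 7, 11]) -> 2  [called from merge_totals, line 18]
Log line origins:
  1 — main, line 26
  2 — merge_totals, line 17
  3 — mix_signals, line 8
  4 — mix_signals, line 13
  5 — merge_totals, line 20
  6-27 — scan_readings, line 4
A correct fix: line 5: replace `scan_readings(slot + bound, bound - 1)` with `scan_readings(bound - 1, slot + bound)`.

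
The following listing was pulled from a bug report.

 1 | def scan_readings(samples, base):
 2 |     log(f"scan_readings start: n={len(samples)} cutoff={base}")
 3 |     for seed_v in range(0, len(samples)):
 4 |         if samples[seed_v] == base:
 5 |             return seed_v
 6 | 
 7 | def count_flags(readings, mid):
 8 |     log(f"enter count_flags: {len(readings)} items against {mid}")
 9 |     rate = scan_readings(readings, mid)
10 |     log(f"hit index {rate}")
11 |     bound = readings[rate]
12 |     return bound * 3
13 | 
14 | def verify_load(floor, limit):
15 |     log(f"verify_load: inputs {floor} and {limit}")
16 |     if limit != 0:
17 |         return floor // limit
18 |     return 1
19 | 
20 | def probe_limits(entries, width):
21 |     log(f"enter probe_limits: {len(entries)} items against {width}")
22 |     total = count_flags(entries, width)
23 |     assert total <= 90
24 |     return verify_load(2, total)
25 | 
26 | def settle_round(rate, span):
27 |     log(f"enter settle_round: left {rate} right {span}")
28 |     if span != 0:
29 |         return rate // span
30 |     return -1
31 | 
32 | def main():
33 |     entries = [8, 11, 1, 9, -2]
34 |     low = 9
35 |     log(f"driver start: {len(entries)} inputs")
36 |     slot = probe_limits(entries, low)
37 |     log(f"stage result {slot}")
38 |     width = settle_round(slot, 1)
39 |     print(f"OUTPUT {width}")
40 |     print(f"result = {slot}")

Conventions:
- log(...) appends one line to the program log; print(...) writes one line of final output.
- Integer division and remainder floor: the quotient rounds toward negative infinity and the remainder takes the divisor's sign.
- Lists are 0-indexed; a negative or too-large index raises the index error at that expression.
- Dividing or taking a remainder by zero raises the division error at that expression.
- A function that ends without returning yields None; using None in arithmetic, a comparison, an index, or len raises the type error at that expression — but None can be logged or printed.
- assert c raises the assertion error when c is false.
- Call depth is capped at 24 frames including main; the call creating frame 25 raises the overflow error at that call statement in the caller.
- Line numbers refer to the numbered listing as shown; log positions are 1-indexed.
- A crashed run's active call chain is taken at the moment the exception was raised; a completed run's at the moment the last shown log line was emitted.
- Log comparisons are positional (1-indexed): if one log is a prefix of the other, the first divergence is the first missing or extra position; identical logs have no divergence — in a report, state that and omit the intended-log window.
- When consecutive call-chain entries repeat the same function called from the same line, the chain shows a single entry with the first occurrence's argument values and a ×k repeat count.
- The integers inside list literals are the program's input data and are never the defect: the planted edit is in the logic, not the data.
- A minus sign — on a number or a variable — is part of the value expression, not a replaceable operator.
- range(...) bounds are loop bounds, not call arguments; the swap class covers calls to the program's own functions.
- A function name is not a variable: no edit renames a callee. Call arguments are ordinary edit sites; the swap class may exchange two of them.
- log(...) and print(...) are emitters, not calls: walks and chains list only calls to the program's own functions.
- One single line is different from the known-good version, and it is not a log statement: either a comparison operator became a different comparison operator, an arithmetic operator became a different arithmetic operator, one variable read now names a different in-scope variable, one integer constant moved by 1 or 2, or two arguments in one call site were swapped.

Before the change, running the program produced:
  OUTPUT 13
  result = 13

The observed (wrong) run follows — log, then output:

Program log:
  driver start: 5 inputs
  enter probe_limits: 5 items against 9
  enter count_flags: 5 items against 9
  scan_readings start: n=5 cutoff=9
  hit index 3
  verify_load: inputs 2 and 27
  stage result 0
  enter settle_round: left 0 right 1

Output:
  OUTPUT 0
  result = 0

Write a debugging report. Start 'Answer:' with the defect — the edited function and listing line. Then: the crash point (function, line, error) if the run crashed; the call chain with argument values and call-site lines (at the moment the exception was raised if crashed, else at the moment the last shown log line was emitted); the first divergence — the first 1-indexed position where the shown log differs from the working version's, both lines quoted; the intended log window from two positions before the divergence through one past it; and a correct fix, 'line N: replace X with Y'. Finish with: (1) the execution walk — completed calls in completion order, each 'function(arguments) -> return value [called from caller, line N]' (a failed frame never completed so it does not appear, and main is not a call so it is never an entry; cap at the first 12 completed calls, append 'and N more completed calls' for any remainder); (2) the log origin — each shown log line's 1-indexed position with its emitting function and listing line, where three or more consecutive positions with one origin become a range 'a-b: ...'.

Answer: the defect is in probe_limits at line 24.
Key fact: The earliest visible damage is log position 6 — 'verify_load: inputs 2 and 27' rather than the intended 'verify_load: inputs 27 and 2'.
Call chain: main -> settle_round(0, 1) (called at line 38).
First divergence: position 6; shown 'verify_load: inputs 2 and 27' vs intended 'verify_load: inputs 27 and 2'.
Intended log window:
  4: scan_readings start: n=5 cutoff=9
  5: hit index 3
  6: verify_load: inputs 27 and 2
  7: stage result 13
Execution walk:
  scan_readings([8, 11, 1, 9, -2], 9) -> 3  [called from count_flags, line 9]
  count_flags([8, 11, 1, 9, -2], 9) -> 27  [called from probe_limits, line 22]
  verify_load(2, 27) -> 0  [called from probe_limits, line 24]
  probe_limits([8, 11, 1, 9, -2], 9) -> 0  [called from main, line 36]
  settle_round(0, 1) -> 0  [called from main, line 38]
Origin of each log line:
  1: emitted by main (line 35)
  2: emitted by probe_limits (line 21)
  3: emitted by count_flags (line 8)
  4: emitted by scan_readings (line 2)
  5: emitted by count_flags (line 10)
  6: emitted by verify_load (line 15)
  7: emitted by main (line 37)
  8: emitted by settle_round (line 27)
A correct fix: line 24: replace `verify_load(2, total)` with `verify_load(total, 2)`.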